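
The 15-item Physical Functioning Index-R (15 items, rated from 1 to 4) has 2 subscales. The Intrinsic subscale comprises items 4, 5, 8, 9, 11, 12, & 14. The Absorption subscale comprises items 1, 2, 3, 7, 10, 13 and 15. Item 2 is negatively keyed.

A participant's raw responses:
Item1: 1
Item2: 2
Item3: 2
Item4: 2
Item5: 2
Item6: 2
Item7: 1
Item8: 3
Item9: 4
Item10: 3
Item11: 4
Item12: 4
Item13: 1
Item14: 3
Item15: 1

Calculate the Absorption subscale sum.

12

Absorption items: 1, 2, 3, 7, 10, 13, 15.
Of these, item 2 is negatively keyed; reverse-coded value = 5 − response.
  item 1: 1
  item 2: 5 − 2 = 3
  item 3: 2
  item 7: 1
  item 10: 3
  item 13: 1
  item 15: 1
Sum = 1 + 3 + 2 + 1 + 3 + 1 + 1 = 12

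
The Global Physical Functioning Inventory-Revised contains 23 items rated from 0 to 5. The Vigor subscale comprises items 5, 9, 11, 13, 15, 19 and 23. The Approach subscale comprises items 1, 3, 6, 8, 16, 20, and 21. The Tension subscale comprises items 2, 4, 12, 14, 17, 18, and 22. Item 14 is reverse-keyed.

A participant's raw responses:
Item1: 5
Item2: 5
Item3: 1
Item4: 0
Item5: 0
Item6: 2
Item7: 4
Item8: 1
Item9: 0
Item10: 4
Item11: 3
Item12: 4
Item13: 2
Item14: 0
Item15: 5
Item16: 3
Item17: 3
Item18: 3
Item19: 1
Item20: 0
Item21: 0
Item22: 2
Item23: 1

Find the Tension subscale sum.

22

Tension items: 2, 4, 12, 14, 17, 18, 22.
Of these, item 14 is reverse-keyed; on a 0–5 scale, reversed = 5 − raw.
  item 2: 5
  item 4: 0
  item 12: 4
  item 14: 5 − 0 = 5
  item 17: 3
  item 18: 3
  item 22: 2
Sum = 5 + 0 + 4 + 5 + 3 + 3 + 2 = 22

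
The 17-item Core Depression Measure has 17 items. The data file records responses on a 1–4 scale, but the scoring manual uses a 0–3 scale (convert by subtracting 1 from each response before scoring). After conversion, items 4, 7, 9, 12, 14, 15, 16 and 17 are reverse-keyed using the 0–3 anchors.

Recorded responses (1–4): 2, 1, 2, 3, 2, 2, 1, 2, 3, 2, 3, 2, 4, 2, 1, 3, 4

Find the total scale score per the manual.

24

Convert to 0–3: 1, 0, 1, 2, 1, 1, 0, 1, 2, 1, 2, 1, 3, 1, 0, 2, 3
Reverse-coded (on a 0–3 scale, reversed = 3 − raw):
  item 4: 3 − 2 = 1
  item 7: 3 − 0 = 3
  item 9: 3 − 2 = 1
  item 12: 3 − 1 = 2
  item 14: 3 − 1 = 2
  item 15: 3 − 0 = 3
  item 16: 3 − 2 = 1
  item 17: 3 − 3 = 0
Scored: 1, 0, 1, 1, 1, 1, 3, 1, 1, 1, 2, 2, 3, 2, 3, 1, 0
Total = 24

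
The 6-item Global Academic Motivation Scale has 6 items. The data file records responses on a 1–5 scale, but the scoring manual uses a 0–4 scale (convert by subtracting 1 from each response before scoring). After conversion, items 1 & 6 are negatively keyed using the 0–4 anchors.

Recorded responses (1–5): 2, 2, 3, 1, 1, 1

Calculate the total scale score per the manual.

10

Convert to 0–4: 1, 1, 2, 0, 0, 0
Reverse-coded (reversed = (0+4) − raw = 4 − raw):
  item 1: 4 − 1 = 3
  item 6: 4 − 0 = 4
Scored: 3, 1, 2, 0, 0, 4
Total = 10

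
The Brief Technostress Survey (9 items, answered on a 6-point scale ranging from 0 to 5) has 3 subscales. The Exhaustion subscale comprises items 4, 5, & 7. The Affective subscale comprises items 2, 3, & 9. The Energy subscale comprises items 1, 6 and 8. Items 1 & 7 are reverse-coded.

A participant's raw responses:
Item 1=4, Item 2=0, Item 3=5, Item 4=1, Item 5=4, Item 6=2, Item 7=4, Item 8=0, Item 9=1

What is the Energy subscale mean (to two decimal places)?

Energy items: 1, 6, 8.
Of these, item 1 is reverse-coded; on a 0–5 scale, reversed = 5 − raw.
  item 1: 5 − 4 = 1
  item 6: 2
  item 8: 0
Sum = 1 + 2 + 0 = 3
Mean = 3 / 3 = 1.00

1.00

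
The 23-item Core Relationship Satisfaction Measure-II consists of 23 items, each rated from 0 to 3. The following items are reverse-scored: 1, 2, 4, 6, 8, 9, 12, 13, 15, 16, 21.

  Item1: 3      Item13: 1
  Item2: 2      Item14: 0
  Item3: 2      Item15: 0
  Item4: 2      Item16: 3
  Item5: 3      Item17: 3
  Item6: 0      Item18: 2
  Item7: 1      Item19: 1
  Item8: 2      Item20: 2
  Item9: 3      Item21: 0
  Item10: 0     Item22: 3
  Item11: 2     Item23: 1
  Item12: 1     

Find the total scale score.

36

Raw sum = 37. Reverse-scored items: 1, 2, 4, 6, 8, 9, 12, 13, 15, 16, 21; their raw sum = 17.
Each reversal replaces raw with 3 − raw, changing the total by 3 − 2·raw per item.
Total = 37 + 11·3 − 2·17 = 37 + 33 − 34 = 36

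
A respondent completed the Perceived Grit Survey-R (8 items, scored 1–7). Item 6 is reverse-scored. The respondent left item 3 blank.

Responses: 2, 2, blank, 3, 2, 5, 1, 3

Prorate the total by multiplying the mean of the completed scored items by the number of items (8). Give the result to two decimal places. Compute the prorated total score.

18.29

Reverse-coded (on a 1–7 scale, reversed = 8 − raw):
  item 6: 8 − 5 = 3
Completed scored items (7 of 8): 2, 2, 3, 2, 3, 1, 3; sum = 16.
Person mean = 16 / 7 ≈ 2.2857
Prorated total = (16 / 7) × 8 = 18.29 (to 2 dp)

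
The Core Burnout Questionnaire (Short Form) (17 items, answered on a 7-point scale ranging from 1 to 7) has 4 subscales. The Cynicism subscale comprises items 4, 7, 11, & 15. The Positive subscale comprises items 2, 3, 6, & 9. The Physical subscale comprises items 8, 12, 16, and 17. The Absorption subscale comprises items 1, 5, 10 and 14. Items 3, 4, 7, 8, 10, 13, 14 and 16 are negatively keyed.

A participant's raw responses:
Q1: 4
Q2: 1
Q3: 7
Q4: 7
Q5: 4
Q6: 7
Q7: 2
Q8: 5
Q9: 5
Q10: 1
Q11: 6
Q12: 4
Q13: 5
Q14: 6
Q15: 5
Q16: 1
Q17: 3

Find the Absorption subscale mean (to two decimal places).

4.25

Absorption items: 1, 5, 10, 14.
Of these, items 10 & 14 are negatively keyed; reversed = (1+7) − raw = 8 − raw.
  item 1: 4
  item 5: 4
  item 10: 8 − 1 = 7
  item 14: 8 − 6 = 2
Sum = 4 + 4 + 7 + 2 = 17
Mean = 17 / 4 = 4.25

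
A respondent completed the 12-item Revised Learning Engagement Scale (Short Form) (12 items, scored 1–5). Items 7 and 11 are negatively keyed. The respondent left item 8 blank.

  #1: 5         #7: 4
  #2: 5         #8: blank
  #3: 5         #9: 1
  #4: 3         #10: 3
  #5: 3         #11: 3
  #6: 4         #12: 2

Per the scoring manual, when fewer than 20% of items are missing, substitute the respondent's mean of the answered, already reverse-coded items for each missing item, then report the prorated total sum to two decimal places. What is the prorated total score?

39.27

Reverse-coded (on a 1–5 scale, reversed = 6 − raw):
  item 7: 6 − 4 = 2
  item 11: 6 − 3 = 3
Completed scored items (11 of 12): 5, 5, 5, 3, 3, 4, 2, 1, 3, 3, 2; sum = 36.
Person mean = 36 / 11 ≈ 3.2727
Prorated total = (36 / 11) × 12 = 39.27 (to 2 dp)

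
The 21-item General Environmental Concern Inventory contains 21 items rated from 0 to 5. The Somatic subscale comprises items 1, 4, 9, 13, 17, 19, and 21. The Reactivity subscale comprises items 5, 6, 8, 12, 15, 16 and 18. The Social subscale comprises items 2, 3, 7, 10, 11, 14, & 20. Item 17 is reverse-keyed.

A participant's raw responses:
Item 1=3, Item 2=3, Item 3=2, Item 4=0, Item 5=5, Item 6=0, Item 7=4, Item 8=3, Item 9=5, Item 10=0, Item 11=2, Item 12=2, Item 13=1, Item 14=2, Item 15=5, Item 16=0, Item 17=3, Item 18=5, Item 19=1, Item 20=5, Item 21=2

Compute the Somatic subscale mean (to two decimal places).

2.00

Somatic items: 1, 4, 9, 13, 17, 19, 21.
Of these, item 17 is reverse-keyed; reversed = (0+5) − raw = 5 − raw.
  item 1: 3
  item 4: 0
  item 9: 5
  item 13: 1
  item 17: 5 − 3 = 2
  item 19: 1
  item 21: 2
Sum = 3 + 0 + 5 + 1 + 2 + 1 + 2 = 14
Mean = 14 / 7 = 2.00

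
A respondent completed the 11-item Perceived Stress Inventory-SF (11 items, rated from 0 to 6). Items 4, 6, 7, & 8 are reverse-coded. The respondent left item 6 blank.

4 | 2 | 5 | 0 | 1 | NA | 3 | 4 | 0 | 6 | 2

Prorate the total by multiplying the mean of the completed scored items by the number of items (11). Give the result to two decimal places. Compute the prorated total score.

34.10

Reverse-coded (on a 0–6 scale, reversed = 6 − raw):
  item 4: 6 − 0 = 6
  item 7: 6 − 3 = 3
  item 8: 6 − 4 = 2
Completed scored items (10 of 11): 4, 2, 5, 6, 1, 3, 2, 0, 6, 2; sum = 31.
Person mean = 31 / 10 ≈ 3.1000
Prorated total = (31 / 10) × 11 = 34.10 (to 2 dp)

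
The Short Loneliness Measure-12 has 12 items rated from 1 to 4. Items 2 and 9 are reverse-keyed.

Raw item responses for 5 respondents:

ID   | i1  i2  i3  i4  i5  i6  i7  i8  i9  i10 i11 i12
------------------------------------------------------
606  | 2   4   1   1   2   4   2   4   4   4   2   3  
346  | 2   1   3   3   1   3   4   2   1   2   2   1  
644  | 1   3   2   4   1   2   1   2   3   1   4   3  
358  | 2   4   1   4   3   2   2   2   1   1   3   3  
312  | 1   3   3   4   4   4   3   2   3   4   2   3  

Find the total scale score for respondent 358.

28

Respondent 358 raw: 2, 4, 1, 4, 3, 2, 2, 2, 1, 1, 3, 3.
Reverse-coded (reverse-coded value = 5 − response):
  item 1: 2
  item 2: 5 − 4 = 1
  item 3: 1
  item 4: 4
  item 5: 3
  item 6: 2
  item 7: 2
  item 8: 2
  item 9: 5 − 1 = 4
  item 10: 1
  item 11: 3
  item 12: 3
Sum = 2 + 1 + 1 + 4 + 3 + 2 + 2 + 2 + 4 + 1 + 3 + 3 = 28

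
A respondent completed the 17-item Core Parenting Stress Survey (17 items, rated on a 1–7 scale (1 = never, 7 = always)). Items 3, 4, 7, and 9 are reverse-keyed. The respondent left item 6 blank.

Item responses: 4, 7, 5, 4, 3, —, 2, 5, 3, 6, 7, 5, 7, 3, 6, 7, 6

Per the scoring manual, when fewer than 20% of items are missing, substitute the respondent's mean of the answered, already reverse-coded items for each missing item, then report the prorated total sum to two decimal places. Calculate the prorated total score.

Reverse-coded (reverse-coded value = 8 − response):
  item 3: 8 − 5 = 3
  item 4: 8 − 4 = 4
  item 7: 8 − 2 = 6
  item 9: 8 − 3 = 5
Completed scored items (16 of 17): 4, 7, 3, 4, 3, 6, 5, 5, 6, 7, 5, 7, 3, 6, 7, 6; sum = 84.
Person mean = 84 / 16 ≈ 5.2500
Prorated total = (84 / 16) × 17 = 89.25 (to 2 dp)

89.25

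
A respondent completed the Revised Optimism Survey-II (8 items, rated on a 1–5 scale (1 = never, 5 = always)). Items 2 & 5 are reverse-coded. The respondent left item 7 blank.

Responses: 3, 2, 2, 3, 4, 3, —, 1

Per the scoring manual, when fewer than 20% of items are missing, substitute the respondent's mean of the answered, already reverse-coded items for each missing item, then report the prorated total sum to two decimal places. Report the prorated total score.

20.57

Reverse-coded (reversed = (1+5) − raw = 6 − raw):
  item 2: 6 − 2 = 4
  item 5: 6 − 4 = 2
Completed scored items (7 of 8): 3, 4, 2, 3, 2, 3, 1; sum = 18.
Person mean = 18 / 7 ≈ 2.5714
Prorated total = (18 / 7) × 8 = 20.57 (to 2 dp)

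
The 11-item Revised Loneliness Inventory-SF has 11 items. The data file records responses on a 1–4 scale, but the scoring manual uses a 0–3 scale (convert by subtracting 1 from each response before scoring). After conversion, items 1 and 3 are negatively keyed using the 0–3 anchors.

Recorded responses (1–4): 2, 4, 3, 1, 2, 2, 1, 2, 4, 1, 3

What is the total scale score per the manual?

Convert to 0–3: 1, 3, 2, 0, 1, 1, 0, 1, 3, 0, 2
Reverse-coded (on a 0–3 scale, reversed = 3 − raw):
  item 1: 3 − 1 = 2
  item 3: 3 − 2 = 1
Scored: 2, 3, 1, 0, 1, 1, 0, 1, 3, 0, 2
Total = 14

14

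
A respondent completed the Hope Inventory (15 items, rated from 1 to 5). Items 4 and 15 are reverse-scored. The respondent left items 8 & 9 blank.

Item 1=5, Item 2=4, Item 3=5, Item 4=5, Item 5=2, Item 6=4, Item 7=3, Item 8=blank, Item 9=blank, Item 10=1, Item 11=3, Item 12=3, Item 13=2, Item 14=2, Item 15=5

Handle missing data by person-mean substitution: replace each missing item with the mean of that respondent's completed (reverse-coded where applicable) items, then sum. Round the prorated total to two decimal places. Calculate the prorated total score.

Reverse-coded (reverse-coded value = 6 − response):
  item 4: 6 − 5 = 1
  item 15: 6 − 5 = 1
Completed scored items (13 of 15): 5, 4, 5, 1, 2, 4, 3, 1, 3, 3, 2, 2, 1; sum = 36.
Person mean = 36 / 13 ≈ 2.7692
Prorated total = (36 / 13) × 15 = 41.54 (to 2 dp)

41.54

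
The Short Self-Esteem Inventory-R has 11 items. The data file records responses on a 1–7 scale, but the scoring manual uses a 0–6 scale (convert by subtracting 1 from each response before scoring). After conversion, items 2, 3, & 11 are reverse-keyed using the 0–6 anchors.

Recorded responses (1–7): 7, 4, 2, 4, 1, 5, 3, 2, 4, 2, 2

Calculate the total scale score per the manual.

33

Convert to 0–6: 6, 3, 1, 3, 0, 4, 2, 1, 3, 1, 1
Reverse-coded (reversed = (0+6) − raw = 6 − raw):
  item 2: 6 − 3 = 3
  item 3: 6 − 1 = 5
  item 11: 6 − 1 = 5
Scored: 6, 3, 5, 3, 0, 4, 2, 1, 3, 1, 5
Total = 33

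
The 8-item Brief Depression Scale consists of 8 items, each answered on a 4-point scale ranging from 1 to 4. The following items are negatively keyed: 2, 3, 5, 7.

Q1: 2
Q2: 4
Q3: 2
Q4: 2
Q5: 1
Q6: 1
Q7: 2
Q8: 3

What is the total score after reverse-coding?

Raw sum = 17. Negatively keyed items: 2, 3, 5, 7; their raw sum = 9.
Each reversal replaces raw with 5 − raw, changing the total by 5 − 2·raw per item.
Total = 17 + 4·5 − 2·9 = 17 + 20 − 18 = 19

19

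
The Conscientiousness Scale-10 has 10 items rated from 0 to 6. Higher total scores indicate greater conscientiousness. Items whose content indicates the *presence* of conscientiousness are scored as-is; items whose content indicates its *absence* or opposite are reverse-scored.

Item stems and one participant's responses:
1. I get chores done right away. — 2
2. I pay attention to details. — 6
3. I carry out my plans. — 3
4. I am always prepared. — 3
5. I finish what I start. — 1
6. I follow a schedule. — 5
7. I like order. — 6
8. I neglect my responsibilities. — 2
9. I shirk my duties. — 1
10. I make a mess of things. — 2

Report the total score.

39

Items 8, 9, 10 describe the absence/opposite of conscientiousness → reverse-score.
on a 0–6 scale, reversed = 6 − raw.
  item 1: 2
  item 2: 6
  item 3: 3
  item 4: 3
  item 5: 1
  item 6: 5
  item 7: 6
  item 8: 6 − 2 = 4
  item 9: 6 − 1 = 5
  item 10: 6 − 2 = 4
Total = 2 + 6 + 3 + 3 + 1 + 5 + 6 + 4 + 5 + 4 = 39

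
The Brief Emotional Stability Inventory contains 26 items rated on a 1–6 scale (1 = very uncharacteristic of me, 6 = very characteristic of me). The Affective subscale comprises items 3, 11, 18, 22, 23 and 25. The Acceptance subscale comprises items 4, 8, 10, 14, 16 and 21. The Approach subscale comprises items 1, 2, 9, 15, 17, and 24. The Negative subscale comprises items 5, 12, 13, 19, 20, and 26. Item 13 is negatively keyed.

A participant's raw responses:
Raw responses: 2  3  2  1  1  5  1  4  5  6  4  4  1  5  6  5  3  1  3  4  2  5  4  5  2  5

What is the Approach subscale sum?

24

Approach items: 1, 2, 9, 15, 17, 24.
  item 1: 2
  item 2: 3
  item 9: 5
  item 15: 6
  item 17: 3
  item 24: 5
Sum = 2 + 3 + 5 + 6 + 3 + 5 = 24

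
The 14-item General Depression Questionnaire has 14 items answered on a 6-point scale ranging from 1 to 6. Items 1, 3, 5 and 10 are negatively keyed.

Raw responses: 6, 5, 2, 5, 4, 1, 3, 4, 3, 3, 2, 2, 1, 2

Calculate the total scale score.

Negatively keyed items use 7 − raw:
  item 1: 7 − 6 = 1
  item 3: 7 − 2 = 5
  item 5: 7 − 4 = 3
  item 10: 7 − 3 = 4
Scored items: 1, 5, 5, 5, 3, 1, 3, 4, 3, 4, 2, 2, 1, 2
Total = 1 + 5 + 5 + 5 + 3 + 1 + 3 + 4 + 3 + 4 + 2 + 2 + 1 + 2 = 41

41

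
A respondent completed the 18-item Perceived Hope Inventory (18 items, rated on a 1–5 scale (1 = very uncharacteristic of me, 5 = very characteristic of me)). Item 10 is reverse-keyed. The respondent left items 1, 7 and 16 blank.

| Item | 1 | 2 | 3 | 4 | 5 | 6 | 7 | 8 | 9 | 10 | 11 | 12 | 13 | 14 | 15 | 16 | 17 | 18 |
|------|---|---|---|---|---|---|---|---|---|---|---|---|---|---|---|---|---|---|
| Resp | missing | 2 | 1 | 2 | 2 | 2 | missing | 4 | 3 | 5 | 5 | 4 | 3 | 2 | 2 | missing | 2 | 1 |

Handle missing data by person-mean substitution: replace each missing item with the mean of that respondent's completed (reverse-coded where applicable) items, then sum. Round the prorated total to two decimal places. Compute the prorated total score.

Reverse-coded (reversed = (1+5) − raw = 6 − raw):
  item 10: 6 − 5 = 1
Completed scored items (15 of 18): 2, 1, 2, 2, 2, 4, 3, 1, 5, 4, 3, 2, 2, 2, 1; sum = 36.
Person mean = 36 / 15 ≈ 2.4000
Prorated total = (36 / 15) × 18 = 43.20 (to 2 dp)

43.20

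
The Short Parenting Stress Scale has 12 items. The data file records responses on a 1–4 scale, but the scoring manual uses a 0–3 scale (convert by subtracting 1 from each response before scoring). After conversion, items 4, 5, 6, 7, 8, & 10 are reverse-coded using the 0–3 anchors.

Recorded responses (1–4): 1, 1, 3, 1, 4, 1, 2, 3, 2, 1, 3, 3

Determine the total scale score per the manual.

19

Convert to 0–3: 0, 0, 2, 0, 3, 0, 1, 2, 1, 0, 2, 2
Reverse-coded (reversed = (0+3) − raw = 3 − raw):
  item 4: 3 − 0 = 3
  item 5: 3 − 3 = 0
  item 6: 3 − 0 = 3
  item 7: 3 − 1 = 2
  item 8: 3 − 2 = 1
  item 10: 3 − 0 = 3
Scored: 0, 0, 2, 3, 0, 3, 2, 1, 1, 3, 2, 2
Total = 19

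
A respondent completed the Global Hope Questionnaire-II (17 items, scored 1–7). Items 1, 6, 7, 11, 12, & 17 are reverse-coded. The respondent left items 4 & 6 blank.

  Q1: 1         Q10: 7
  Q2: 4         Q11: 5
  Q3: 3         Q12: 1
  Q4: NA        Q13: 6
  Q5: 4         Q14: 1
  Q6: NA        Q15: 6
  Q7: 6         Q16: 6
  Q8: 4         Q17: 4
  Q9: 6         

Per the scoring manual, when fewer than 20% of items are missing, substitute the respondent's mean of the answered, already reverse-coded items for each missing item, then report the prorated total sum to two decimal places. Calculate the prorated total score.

Reverse-coded (on a 1–7 scale, reversed = 8 − raw):
  item 1: 8 − 1 = 7
  item 7: 8 − 6 = 2
  item 11: 8 − 5 = 3
  item 12: 8 − 1 = 7
  item 17: 8 − 4 = 4
Completed scored items (15 of 17): 7, 4, 3, 4, 2, 4, 6, 7, 3, 7, 6, 1, 6, 6, 4; sum = 70.
Person mean = 70 / 15 ≈ 4.6667
Prorated total = (70 / 15) × 17 = 79.33 (to 2 dp)

79.33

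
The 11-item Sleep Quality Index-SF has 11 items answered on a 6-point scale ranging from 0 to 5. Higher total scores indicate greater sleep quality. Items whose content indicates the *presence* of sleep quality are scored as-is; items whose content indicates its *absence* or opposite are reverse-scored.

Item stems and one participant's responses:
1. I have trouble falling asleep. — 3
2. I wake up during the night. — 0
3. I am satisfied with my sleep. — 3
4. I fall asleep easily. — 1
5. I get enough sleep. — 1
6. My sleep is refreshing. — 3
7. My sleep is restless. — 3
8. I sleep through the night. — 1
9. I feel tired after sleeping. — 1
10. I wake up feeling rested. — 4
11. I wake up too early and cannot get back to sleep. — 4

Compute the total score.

Items 1, 2, 7, 9, 11 describe the absence/opposite of sleep quality → reverse-score.
reverse-coded value = 5 − response.
  item 1: 5 − 3 = 2
  item 2: 5 − 0 = 5
  item 3: 3
  item 4: 1
  item 5: 1
  item 6: 3
  item 7: 5 − 3 = 2
  item 8: 1
  item 9: 5 − 1 = 4
  item 10: 4
  item 11: 5 − 4 = 1
Total = 2 + 5 + 3 + 1 + 1 + 3 + 2 + 1 + 4 + 4 + 1 = 27

27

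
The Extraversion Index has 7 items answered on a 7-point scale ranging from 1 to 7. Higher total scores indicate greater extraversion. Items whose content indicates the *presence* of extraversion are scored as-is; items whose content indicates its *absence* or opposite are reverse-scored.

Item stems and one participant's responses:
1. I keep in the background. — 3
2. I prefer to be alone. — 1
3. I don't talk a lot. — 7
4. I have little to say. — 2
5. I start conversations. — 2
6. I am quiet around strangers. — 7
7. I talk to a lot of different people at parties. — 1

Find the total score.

23

Items 1, 2, 3, 4, 6 describe the absence/opposite of extraversion → reverse-score.
reverse-coded value = 8 − response.
  item 1: 8 − 3 = 5
  item 2: 8 − 1 = 7
  item 3: 8 − 7 = 1
  item 4: 8 − 2 = 6
  item 5: 2
  item 6: 8 − 7 = 1
  item 7: 1
Total = 5 + 7 + 1 + 6 + 2 + 1 + 1 = 23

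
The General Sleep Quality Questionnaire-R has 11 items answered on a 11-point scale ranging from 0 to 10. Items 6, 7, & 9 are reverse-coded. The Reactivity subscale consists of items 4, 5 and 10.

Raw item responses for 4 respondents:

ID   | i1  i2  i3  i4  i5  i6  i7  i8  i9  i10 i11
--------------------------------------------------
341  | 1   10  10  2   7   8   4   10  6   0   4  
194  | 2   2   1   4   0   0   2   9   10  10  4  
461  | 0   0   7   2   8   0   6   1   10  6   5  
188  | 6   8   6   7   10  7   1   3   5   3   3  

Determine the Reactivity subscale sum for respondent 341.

Respondent 341 raw: 1, 10, 10, 2, 7, 8, 4, 10, 6, 0, 4.
Reactivity items: 4, 5, 10.
Reverse-coded (reversed = (0+10) − raw = 10 − raw):
  item 4: 2
  item 5: 7
  item 10: 0
Sum = 2 + 7 + 0 = 9

9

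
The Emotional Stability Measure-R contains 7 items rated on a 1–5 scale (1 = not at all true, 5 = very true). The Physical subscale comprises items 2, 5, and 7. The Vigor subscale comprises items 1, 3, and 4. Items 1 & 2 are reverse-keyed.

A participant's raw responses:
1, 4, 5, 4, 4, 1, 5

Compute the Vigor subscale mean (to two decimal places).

4.67

Vigor items: 1, 3, 4.
Of these, item 1 is reverse-keyed; reversed = (1+5) − raw = 6 − raw.
  item 1: 6 − 1 = 5
  item 3: 5
  item 4: 4
Sum = 5 + 5 + 4 = 14
Mean = 14 / 3 = 4.67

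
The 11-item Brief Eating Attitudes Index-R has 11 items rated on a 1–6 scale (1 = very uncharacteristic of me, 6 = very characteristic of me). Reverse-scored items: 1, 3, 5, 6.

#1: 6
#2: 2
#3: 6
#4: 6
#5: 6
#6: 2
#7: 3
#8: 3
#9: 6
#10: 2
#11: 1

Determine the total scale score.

Reverse-scored items use 7 − raw:
  item 1: 7 − 6 = 1
  item 3: 7 − 6 = 1
  item 5: 7 − 6 = 1
  item 6: 7 − 2 = 5
Scored items: 1, 2, 1, 6, 1, 5, 3, 3, 6, 2, 1
Total = 1 + 2 + 1 + 6 + 1 + 5 + 3 + 3 + 6 + 2 + 1 = 31

31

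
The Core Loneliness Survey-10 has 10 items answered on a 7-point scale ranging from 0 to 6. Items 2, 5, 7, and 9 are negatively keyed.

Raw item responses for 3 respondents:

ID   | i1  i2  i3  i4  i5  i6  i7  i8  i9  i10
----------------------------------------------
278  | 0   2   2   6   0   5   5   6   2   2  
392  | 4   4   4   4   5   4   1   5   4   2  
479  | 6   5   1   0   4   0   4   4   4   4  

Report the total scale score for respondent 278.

36

Respondent 278 raw: 0, 2, 2, 6, 0, 5, 5, 6, 2, 2.
Reverse-coded (reverse-coded value = 6 − response):
  item 1: 0
  item 2: 6 − 2 = 4
  item 3: 2
  item 4: 6
  item 5: 6 − 0 = 6
  item 6: 5
  item 7: 6 − 5 = 1
  item 8: 6
  item 9: 6 − 2 = 4
  item 10: 2
Sum = 0 + 4 + 2 + 6 + 6 + 5 + 1 + 6 + 4 + 2 = 36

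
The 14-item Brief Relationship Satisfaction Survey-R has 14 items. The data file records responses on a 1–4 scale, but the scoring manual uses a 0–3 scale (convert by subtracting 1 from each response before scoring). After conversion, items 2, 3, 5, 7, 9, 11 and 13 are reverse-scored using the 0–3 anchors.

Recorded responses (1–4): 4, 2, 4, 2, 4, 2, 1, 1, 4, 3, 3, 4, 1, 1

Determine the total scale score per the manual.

Convert to 0–3: 3, 1, 3, 1, 3, 1, 0, 0, 3, 2, 2, 3, 0, 0
Reverse-coded (reverse-coded value = 3 − response):
  item 2: 3 − 1 = 2
  item 3: 3 − 3 = 0
  item 5: 3 − 3 = 0
  item 7: 3 − 0 = 3
  item 9: 3 − 3 = 0
  item 11: 3 − 2 = 1
  item 13: 3 − 0 = 3
Scored: 3, 2, 0, 1, 0, 1, 3, 0, 0, 2, 1, 3, 3, 0
Total = 19

19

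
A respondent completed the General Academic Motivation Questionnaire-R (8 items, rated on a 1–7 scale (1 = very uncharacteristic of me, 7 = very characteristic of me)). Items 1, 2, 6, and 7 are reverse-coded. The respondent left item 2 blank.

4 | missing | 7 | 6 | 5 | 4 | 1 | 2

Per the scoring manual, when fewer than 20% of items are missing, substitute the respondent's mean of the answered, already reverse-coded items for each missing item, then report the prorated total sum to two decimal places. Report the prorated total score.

40.00

Reverse-coded (on a 1–7 scale, reversed = 8 − raw):
  item 1: 8 − 4 = 4
  item 6: 8 − 4 = 4
  item 7: 8 − 1 = 7
Completed scored items (7 of 8): 4, 7, 6, 5, 4, 7, 2; sum = 35.
Person mean = 35 / 7 ≈ 5.0000
Prorated total = (35 / 7) × 8 = 40.00 (to 2 dp)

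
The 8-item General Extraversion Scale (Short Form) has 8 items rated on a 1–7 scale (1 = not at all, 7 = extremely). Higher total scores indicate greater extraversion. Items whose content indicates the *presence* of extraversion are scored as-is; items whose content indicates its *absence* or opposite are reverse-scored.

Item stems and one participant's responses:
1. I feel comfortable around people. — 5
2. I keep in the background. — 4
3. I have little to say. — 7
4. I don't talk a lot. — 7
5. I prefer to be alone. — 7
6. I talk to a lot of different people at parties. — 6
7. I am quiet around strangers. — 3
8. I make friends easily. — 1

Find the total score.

Items 2, 3, 4, 5, 7 describe the absence/opposite of extraversion → reverse-score.
reverse-coded value = 8 − response.
  item 1: 5
  item 2: 8 − 4 = 4
  item 3: 8 − 7 = 1
  item 4: 8 − 7 = 1
  item 5: 8 − 7 = 1
  item 6: 6
  item 7: 8 − 3 = 5
  item 8: 1
Total = 5 + 4 + 1 + 1 + 1 + 6 + 5 + 1 = 24

24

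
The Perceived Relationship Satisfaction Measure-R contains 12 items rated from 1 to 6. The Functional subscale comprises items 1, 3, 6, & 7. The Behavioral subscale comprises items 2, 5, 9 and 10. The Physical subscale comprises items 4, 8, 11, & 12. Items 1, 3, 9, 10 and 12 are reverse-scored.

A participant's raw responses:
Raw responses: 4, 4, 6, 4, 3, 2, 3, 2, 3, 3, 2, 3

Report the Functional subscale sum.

9

Functional items: 1, 3, 6, 7.
Of these, items 1 & 3 are reverse-scored; reversed = (1+6) − raw = 7 − raw.
  item 1: 7 − 4 = 3
  item 3: 7 − 6 = 1
  item 6: 2
  item 7: 3
Sum = 3 + 1 + 2 + 3 = 9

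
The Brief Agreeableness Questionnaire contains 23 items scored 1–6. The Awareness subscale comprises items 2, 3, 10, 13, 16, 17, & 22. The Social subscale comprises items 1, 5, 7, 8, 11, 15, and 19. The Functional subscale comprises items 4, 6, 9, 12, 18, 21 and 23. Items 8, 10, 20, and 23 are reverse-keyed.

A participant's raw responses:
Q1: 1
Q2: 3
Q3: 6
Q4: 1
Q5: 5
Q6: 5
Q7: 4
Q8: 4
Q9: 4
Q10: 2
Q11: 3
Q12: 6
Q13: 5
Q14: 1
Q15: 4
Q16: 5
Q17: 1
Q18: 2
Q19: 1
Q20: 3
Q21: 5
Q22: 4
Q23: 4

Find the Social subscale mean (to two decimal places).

3.00

Social items: 1, 5, 7, 8, 11, 15, 19.
Of these, item 8 is reverse-keyed; reversed = (1+6) − raw = 7 − raw.
  item 1: 1
  item 5: 5
  item 7: 4
  item 8: 7 − 4 = 3
  item 11: 3
  item 15: 4
  item 19: 1
Sum = 1 + 5 + 4 + 3 + 3 + 4 + 1 = 21
Mean = 21 / 7 = 3.00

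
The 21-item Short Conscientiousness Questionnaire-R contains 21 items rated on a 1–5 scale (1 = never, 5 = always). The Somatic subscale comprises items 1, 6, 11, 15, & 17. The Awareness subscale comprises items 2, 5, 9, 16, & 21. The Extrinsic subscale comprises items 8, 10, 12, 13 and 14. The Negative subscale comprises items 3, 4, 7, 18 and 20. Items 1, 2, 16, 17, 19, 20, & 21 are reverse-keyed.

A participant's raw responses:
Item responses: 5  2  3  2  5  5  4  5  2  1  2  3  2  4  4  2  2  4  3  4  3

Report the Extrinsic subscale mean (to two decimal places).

3.00

Extrinsic items: 8, 10, 12, 13, 14.
  item 8: 5
  item 10: 1
  item 12: 3
  item 13: 2
  item 14: 4
Sum = 5 + 1 + 3 + 2 + 4 = 15
Mean = 15 / 5 = 3.00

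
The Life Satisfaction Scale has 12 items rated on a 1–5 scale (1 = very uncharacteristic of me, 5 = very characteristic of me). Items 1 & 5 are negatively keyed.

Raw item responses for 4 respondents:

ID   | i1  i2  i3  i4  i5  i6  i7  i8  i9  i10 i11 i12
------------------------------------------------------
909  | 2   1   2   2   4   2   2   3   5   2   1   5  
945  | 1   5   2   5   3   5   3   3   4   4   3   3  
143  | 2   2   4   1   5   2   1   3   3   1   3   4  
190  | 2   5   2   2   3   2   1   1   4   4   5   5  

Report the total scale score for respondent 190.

38

Respondent 190 raw: 2, 5, 2, 2, 3, 2, 1, 1, 4, 4, 5, 5.
Reverse-coded (on a 1–5 scale, reversed = 6 − raw):
  item 1: 6 − 2 = 4
  item 2: 5
  item 3: 2
  item 4: 2
  item 5: 6 − 3 = 3
  item 6: 2
  item 7: 1
  item 8: 1
  item 9: 4
  item 10: 4
  item 11: 5
  item 12: 5
Sum = 4 + 5 + 2 + 2 + 3 + 2 + 1 + 1 + 4 + 4 + 5 + 5 = 38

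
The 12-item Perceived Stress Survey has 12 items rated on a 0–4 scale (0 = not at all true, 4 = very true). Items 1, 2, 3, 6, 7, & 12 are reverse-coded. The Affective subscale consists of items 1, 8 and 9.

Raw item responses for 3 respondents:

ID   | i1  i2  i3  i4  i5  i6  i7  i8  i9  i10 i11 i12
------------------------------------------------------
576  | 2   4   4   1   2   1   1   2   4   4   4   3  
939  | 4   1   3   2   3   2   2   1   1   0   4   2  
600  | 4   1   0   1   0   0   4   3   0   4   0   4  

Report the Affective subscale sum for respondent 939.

2

Respondent 939 raw: 4, 1, 3, 2, 3, 2, 2, 1, 1, 0, 4, 2.
Affective items: 1, 8, 9.
Reverse-coded (reversed = (0+4) − raw = 4 − raw):
  item 1: 4 − 4 = 0
  item 8: 1
  item 9: 1
Sum = 0 + 1 + 1 = 2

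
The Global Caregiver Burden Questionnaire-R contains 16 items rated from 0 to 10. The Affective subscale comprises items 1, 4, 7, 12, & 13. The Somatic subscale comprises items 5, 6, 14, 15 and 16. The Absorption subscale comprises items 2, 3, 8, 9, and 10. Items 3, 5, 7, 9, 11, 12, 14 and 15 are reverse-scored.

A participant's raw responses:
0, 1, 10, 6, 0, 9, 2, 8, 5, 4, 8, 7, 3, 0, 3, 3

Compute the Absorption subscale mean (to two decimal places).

Absorption items: 2, 3, 8, 9, 10.
Of these, items 3 & 9 are reverse-scored; reverse-coded value = 10 − response.
  item 2: 1
  item 3: 10 − 10 = 0
  item 8: 8
  item 9: 10 − 5 = 5
  item 10: 4
Sum = 1 + 0 + 8 + 5 + 4 = 18
Mean = 18 / 5 = 3.60

3.60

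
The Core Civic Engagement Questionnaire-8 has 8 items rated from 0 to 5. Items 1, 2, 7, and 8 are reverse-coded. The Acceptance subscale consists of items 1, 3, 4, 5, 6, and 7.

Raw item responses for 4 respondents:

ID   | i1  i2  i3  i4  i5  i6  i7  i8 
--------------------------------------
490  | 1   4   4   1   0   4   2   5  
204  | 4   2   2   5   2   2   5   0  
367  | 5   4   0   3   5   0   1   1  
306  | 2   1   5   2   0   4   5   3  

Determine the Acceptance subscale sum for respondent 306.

Respondent 306 raw: 2, 1, 5, 2, 0, 4, 5, 3.
Acceptance items: 1, 3, 4, 5, 6, 7.
Reverse-coded (on a 0–5 scale, reversed = 5 − raw):
  item 1: 5 − 2 = 3
  item 3: 5
  item 4: 2
  item 5: 0
  item 6: 4
  item 7: 5 − 5 = 0
Sum = 3 + 5 + 2 + 0 + 4 + 0 = 14

14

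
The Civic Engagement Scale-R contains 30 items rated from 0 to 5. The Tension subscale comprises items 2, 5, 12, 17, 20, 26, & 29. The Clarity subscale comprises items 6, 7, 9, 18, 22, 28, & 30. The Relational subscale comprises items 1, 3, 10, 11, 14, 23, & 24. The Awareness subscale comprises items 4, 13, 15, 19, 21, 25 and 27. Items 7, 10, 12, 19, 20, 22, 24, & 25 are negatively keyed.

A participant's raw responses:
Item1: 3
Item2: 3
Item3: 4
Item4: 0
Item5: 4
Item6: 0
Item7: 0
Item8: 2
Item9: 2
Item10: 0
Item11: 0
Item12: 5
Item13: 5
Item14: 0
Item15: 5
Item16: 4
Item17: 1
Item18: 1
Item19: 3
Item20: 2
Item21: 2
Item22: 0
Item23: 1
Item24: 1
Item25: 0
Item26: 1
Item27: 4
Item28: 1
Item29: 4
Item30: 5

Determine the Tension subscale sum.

Tension items: 2, 5, 12, 17, 20, 26, 29.
Of these, items 12 & 20 are negatively keyed; reversed = (0+5) − raw = 5 − raw.
  item 2: 3
  item 5: 4
  item 12: 5 − 5 = 0
  item 17: 1
  item 20: 5 − 2 = 3
  item 26: 1
  item 29: 4
Sum = 3 + 4 + 0 + 1 + 3 + 1 + 4 = 16

16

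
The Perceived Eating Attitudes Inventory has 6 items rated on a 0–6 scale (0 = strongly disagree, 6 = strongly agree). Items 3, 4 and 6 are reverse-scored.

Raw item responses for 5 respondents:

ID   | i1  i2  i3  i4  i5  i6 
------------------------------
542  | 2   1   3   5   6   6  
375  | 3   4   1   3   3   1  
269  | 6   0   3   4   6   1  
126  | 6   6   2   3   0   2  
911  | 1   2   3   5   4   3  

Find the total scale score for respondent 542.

Respondent 542 raw: 2, 1, 3, 5, 6, 6.
Reverse-coded (reversed = (0+6) − raw = 6 − raw):
  item 1: 2
  item 2: 1
  item 3: 6 − 3 = 3
  item 4: 6 − 5 = 1
  item 5: 6
  item 6: 6 − 6 = 0
Sum = 2 + 1 + 3 + 1 + 6 + 0 = 13

13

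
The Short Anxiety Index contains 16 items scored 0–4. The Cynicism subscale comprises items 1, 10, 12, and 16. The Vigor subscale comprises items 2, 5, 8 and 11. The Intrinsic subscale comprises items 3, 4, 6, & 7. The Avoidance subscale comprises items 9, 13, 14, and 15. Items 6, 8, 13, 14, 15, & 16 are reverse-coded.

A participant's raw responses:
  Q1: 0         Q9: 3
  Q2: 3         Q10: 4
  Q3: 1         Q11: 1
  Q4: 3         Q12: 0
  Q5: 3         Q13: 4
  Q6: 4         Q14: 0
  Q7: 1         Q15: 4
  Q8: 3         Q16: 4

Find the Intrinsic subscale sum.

Intrinsic items: 3, 4, 6, 7.
Of these, item 6 is reverse-coded; reverse-coded value = 4 − response.
  item 3: 1
  item 4: 3
  item 6: 4 − 4 = 0
  item 7: 1
Sum = 1 + 3 + 0 + 1 = 5

5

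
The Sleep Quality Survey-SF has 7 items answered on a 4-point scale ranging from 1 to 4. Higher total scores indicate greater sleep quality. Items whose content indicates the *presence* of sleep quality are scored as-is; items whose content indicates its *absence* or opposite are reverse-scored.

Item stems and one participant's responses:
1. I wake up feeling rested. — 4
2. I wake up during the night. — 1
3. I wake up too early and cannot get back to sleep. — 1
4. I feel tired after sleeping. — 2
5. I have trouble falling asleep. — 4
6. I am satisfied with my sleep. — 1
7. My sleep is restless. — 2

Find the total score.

20

Items 2, 3, 4, 5, 7 describe the absence/opposite of sleep quality → reverse-score.
on a 1–4 scale, reversed = 5 − raw.
  item 1: 4
  item 2: 5 − 1 = 4
  item 3: 5 − 1 = 4
  item 4: 5 − 2 = 3
  item 5: 5 − 4 = 1
  item 6: 1
  item 7: 5 − 2 = 3
Total = 4 + 4 + 4 + 3 + 1 + 1 + 3 = 20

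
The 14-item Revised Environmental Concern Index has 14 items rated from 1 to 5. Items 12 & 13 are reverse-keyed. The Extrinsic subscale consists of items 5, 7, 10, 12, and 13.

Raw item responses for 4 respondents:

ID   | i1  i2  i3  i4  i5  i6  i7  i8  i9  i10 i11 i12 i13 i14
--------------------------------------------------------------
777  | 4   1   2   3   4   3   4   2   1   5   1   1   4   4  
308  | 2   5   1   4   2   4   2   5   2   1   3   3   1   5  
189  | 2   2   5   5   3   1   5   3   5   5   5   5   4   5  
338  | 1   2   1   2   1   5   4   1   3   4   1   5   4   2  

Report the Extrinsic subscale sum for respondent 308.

13

Respondent 308 raw: 2, 5, 1, 4, 2, 4, 2, 5, 2, 1, 3, 3, 1, 5.
Extrinsic items: 5, 7, 10, 12, 13.
Reverse-coded (reverse-coded value = 6 − response):
  item 5: 2
  item 7: 2
  item 10: 1
  item 12: 6 − 3 = 3
  item 13: 6 − 1 = 5
Sum = 2 + 2 + 1 + 3 + 5 = 13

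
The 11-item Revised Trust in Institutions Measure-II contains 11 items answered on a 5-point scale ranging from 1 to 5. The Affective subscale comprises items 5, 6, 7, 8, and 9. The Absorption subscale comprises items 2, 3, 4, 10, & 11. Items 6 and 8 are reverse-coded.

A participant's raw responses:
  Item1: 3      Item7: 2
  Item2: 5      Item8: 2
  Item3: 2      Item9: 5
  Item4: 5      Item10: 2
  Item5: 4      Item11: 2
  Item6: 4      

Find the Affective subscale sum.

17

Affective items: 5, 6, 7, 8, 9.
Of these, items 6 and 8 are reverse-coded; on a 1–5 scale, reversed = 6 − raw.
  item 5: 4
  item 6: 6 − 4 = 2
  item 7: 2
  item 8: 6 − 2 = 4
  item 9: 5
Sum = 4 + 2 + 2 + 4 + 5 = 17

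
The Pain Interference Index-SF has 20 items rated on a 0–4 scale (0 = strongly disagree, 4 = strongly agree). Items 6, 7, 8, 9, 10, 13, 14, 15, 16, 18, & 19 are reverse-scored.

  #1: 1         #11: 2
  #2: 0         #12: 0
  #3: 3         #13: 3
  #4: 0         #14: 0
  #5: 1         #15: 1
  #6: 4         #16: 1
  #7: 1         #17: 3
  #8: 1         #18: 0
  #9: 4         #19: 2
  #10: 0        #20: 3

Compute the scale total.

40

Apply reverse scoring (on a 0–4 scale, reversed = 4 − raw):
  item 6: 4 − 4 = 0
  item 7: 4 − 1 = 3
  item 8: 4 − 1 = 3
  item 9: 4 − 4 = 0
  item 10: 4 − 0 = 4
  item 13: 4 − 3 = 1
  item 14: 4 − 0 = 4
  item 15: 4 − 1 = 3
  item 16: 4 − 1 = 3
  item 18: 4 − 0 = 4
  item 19: 4 − 2 = 2
Scored items: 1, 0, 3, 0, 1, 0, 3, 3, 0, 4, 2, 0, 1, 4, 3, 3, 3, 4, 2, 3
Total = 1 + 0 + 3 + 0 + 1 + 0 + 3 + 3 + 0 + 4 + 2 + 0 + 1 + 4 + 3 + 3 + 3 + 4 + 2 + 3 = 40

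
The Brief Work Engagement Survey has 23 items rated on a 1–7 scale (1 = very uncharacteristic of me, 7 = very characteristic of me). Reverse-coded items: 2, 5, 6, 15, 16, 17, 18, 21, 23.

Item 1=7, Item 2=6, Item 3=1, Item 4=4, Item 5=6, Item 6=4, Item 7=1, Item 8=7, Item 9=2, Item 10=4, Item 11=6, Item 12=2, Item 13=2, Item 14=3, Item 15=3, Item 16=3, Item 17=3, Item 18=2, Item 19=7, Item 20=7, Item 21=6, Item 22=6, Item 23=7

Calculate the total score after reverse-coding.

91

Reverse-coded items use 8 − raw:
  item 2: 8 − 6 = 2
  item 5: 8 − 6 = 2
  item 6: 8 − 4 = 4
  item 15: 8 − 3 = 5
  item 16: 8 − 3 = 5
  item 17: 8 − 3 = 5
  item 18: 8 − 2 = 6
  item 21: 8 − 6 = 2
  item 23: 8 − 7 = 1
Scored responses: 7, 2, 1, 4, 2, 4, 1, 7, 2, 4, 6, 2, 2, 3, 5, 5, 5, 6, 7, 7, 2, 6, 1
Total = 7 + 2 + 1 + 4 + 2 + 4 + 1 + 7 + 2 + 4 + 6 + 2 + 2 + 3 + 5 + 5 + 5 + 6 + 7 + 7 + 2 + 6 + 1 = 91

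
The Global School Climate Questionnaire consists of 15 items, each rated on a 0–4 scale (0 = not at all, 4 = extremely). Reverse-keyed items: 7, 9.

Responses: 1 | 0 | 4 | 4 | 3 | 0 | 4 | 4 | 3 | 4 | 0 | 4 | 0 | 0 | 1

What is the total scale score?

Reverse-coded items (reversed = (0+4) − raw = 4 − raw):
  item 7: 4 − 4 = 0
  item 9: 4 − 3 = 1
Scored responses: 1, 0, 4, 4, 3, 0, 0, 4, 1, 4, 0, 4, 0, 0, 1
Total = 1 + 0 + 4 + 4 + 3 + 0 + 0 + 4 + 1 + 4 + 0 + 4 + 0 + 0 + 1 = 26

26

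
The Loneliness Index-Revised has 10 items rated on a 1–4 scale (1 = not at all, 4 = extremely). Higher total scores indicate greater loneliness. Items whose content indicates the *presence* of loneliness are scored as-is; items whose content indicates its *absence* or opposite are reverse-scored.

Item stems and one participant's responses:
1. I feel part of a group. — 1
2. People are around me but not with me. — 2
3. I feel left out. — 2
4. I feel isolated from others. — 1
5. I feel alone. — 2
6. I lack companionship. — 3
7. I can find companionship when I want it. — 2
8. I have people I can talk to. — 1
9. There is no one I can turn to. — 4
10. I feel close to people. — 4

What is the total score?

26

Items 1, 7, 8, 10 describe the absence/opposite of loneliness → reverse-score.
reverse-coded value = 5 − response.
  item 1: 5 − 1 = 4
  item 2: 2
  item 3: 2
  item 4: 1
  item 5: 2
  item 6: 3
  item 7: 5 − 2 = 3
  item 8: 5 − 1 = 4
  item 9: 4
  item 10: 5 − 4 = 1
Total = 4 + 2 + 2 + 1 + 2 + 3 + 3 + 4 + 4 + 1 = 26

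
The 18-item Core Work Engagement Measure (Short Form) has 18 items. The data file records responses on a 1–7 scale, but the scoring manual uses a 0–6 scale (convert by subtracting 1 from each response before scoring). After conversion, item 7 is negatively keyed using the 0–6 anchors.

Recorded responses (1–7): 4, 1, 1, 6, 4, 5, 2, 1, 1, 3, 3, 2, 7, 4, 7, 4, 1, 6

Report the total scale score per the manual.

Convert to 0–6: 3, 0, 0, 5, 3, 4, 1, 0, 0, 2, 2, 1, 6, 3, 6, 3, 0, 5
Reverse-coded (on a 0–6 scale, reversed = 6 − raw):
  item 7: 6 − 1 = 5
Scored: 3, 0, 0, 5, 3, 4, 5, 0, 0, 2, 2, 1, 6, 3, 6, 3, 0, 5
Total = 48

48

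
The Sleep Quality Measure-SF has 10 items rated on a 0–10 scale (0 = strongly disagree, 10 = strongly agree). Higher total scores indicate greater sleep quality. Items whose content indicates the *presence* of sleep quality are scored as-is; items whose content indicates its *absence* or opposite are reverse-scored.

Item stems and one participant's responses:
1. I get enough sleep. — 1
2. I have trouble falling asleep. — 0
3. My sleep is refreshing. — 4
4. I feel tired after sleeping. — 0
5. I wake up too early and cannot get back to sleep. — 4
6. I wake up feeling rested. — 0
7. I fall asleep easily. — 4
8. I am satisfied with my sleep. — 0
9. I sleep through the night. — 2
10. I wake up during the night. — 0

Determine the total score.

47

Items 2, 4, 5, 10 describe the absence/opposite of sleep quality → reverse-score.
reverse-coded value = 10 − response.
  item 1: 1
  item 2: 10 − 0 = 10
  item 3: 4
  item 4: 10 − 0 = 10
  item 5: 10 − 4 = 6
  item 6: 0
  item 7: 4
  item 8: 0
  item 9: 2
  item 10: 10 − 0 = 10
Total = 1 + 10 + 4 + 10 + 6 + 0 + 4 + 0 + 2 + 10 = 47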